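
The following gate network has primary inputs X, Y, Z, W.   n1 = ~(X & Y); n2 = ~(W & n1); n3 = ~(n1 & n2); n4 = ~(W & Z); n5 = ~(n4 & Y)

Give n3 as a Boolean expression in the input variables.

~((~(X & Y)) & (~(W & (~(X & Y)))))

n1 = ~(X & Y)
n2 = ~(W & n1) = ~(W & (~(X & Y)))
n3 = ~(n1 & n2) = ~((~(X & Y)) & (~(W & (~(X & Y)))))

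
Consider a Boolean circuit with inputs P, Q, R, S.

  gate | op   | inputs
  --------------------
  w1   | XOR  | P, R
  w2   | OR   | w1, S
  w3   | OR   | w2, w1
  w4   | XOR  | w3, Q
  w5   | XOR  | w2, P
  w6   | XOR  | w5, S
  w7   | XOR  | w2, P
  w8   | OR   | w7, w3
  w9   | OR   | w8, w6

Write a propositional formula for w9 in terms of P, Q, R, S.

((((P XOR R) OR S) XOR P) OR (((P XOR R) OR S) OR (P XOR R))) OR ((((P XOR R) OR S) XOR P) XOR S)

w1 = P XOR R
w2 = w1 OR S = (P XOR R) OR S
w3 = w2 OR w1 = ((P XOR R) OR S) OR (P XOR R)
w5 = w2 XOR P = ((P XOR R) OR S) XOR P
w6 = w5 XOR S = (((P XOR R) OR S) XOR P) XOR S
w7 = w2 XOR P = ((P XOR R) OR S) XOR P
w8 = w7 OR w3 = (((P XOR R) OR S) XOR P) OR (((P XOR R) OR S) OR (P XOR R))
w9 = w8 OR w6 = ((((P XOR R) OR S) XOR P) OR (((P XOR R) OR S) OR (P XOR R))) OR ((((P XOR R) OR S) XOR P) XOR S)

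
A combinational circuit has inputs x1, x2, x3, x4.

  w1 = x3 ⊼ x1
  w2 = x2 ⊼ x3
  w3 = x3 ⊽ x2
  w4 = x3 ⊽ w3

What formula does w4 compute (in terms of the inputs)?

w3 = x3 ⊽ x2
w4 = x3 ⊽ w3 = x3 ⊽ (x3 ⊽ x2)

x3 ⊽ (x3 ⊽ x2)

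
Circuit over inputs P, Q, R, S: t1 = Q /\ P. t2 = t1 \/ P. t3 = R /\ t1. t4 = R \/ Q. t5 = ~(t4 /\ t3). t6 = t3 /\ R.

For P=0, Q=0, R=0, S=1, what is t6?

t1 = 0 /\ 0 = 0
t3 = 0 /\ 0 = 0
t6 = 0 /\ 0 = 0

0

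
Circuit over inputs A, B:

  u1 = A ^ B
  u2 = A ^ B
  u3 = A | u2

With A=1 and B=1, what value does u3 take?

1

u2 = 1 ^ 1 = 0
u3 = 1 | 0 = 1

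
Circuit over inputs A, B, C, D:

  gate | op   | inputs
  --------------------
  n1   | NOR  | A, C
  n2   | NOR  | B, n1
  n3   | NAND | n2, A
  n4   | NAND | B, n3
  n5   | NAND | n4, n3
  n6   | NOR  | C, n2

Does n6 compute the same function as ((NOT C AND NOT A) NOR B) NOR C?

Yes

n1 = A NOR C
n2 = B NOR n1 = B NOR (A NOR C)
n6 = C NOR n2 = C NOR (B NOR (A NOR C))
At A=0, B=0, C=1, D=0: circuit gives 0, formula gives 0.
At A=0, B=0, C=0, D=0: circuit gives 1, formula gives 1.
Agrees on all 16 inputs.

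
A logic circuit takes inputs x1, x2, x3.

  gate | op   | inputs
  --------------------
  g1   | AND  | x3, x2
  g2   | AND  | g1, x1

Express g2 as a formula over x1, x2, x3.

g1 = x3 AND x2
g2 = g1 AND x1 = (x3 AND x2) AND x1

(x3 AND x2) AND x1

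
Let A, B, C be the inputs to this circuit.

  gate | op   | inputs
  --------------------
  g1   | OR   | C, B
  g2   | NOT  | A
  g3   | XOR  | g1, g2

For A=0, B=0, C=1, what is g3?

g1 = 1 OR 0 = 1
g2 = NOT 0 = 1
g3 = 1 XOR 1 = 0

0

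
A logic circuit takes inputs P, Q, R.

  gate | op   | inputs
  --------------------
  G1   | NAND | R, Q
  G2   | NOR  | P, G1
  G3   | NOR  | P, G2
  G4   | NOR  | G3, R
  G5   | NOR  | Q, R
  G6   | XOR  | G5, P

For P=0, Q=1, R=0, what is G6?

G5 = 1 NOR 0 = 0
G6 = 0 XOR 0 = 0

0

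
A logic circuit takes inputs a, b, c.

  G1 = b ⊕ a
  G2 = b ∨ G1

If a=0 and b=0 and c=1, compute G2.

G1 = 0 ⊕ 0 = 0
G2 = 0 ∨ 0 = 0

0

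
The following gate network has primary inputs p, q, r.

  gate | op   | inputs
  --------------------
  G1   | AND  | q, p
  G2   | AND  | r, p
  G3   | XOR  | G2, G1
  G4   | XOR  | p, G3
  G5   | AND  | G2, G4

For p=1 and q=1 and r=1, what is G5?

G1 = 1 AND 1 = 1
G2 = 1 AND 1 = 1
G3 = 1 XOR 1 = 0
G4 = 1 XOR 0 = 1
G5 = 1 AND 1 = 1

1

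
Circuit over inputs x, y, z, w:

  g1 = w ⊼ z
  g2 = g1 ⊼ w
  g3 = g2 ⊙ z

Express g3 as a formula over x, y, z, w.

g1 = w ⊼ z
g2 = g1 ⊼ w = (w ⊼ z) ⊼ w
g3 = g2 ⊙ z = ((w ⊼ z) ⊼ w) ⊙ z

((w ⊼ z) ⊼ w) ⊙ z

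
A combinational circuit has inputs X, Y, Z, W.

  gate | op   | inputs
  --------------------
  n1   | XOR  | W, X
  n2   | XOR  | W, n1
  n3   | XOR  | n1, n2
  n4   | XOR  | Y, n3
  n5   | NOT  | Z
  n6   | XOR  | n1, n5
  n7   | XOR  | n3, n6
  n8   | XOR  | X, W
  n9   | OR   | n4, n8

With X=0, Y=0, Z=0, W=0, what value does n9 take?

n1 = 0 XOR 0 = 0
n2 = 0 XOR 0 = 0
n3 = 0 XOR 0 = 0
n4 = 0 XOR 0 = 0
n8 = 0 XOR 0 = 0
n9 = 0 OR 0 = 0

0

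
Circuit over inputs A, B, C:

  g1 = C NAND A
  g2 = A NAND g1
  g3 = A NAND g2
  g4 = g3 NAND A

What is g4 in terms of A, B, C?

g1 = C NAND A
g2 = A NAND g1 = A NAND (C NAND A)
g3 = A NAND g2 = A NAND (A NAND (C NAND A))
g4 = g3 NAND A = (A NAND (A NAND (C NAND A))) NAND A

(A NAND (A NAND (C NAND A))) NAND A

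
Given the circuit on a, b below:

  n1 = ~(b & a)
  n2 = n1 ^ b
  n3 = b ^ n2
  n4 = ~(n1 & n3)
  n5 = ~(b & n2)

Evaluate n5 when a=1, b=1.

n1 = ~(1 & 1) = 0
n2 = 0 ^ 1 = 1
n5 = ~(1 & 1) = 0

0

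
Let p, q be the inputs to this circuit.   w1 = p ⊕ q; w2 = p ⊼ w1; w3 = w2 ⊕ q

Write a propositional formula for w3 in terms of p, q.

w1 = p ⊕ q
w2 = p ⊼ w1 = p ⊼ (p ⊕ q)
w3 = w2 ⊕ q = (p ⊼ (p ⊕ q)) ⊕ q

(p ⊼ (p ⊕ q)) ⊕ q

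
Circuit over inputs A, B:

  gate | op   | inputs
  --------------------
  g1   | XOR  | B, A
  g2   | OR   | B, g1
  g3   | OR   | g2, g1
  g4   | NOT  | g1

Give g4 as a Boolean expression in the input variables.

g1 = B XOR A
g4 = NOT g1 = NOT (B XOR A)

NOT (B XOR A)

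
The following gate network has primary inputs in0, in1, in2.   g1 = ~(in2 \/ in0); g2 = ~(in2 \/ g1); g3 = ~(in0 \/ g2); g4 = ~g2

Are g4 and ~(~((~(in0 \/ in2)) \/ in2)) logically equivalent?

Yes

g1 = ~(in2 \/ in0)
g2 = ~(in2 \/ g1) = ~(in2 \/ (~(in2 \/ in0)))
g4 = ~g2 = ~(~(in2 \/ (~(in2 \/ in0))))
At in0=1, in1=0, in2=0: circuit gives 0, formula gives 0.
At in0=0, in1=0, in2=0: circuit gives 1, formula gives 1.
Agrees on all 8 inputs.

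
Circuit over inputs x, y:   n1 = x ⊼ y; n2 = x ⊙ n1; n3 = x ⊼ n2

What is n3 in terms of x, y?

n1 = x ⊼ y
n2 = x ⊙ n1 = x ⊙ (x ⊼ y)
n3 = x ⊼ n2 = x ⊼ (x ⊙ (x ⊼ y))

x ⊼ (x ⊙ (x ⊼ y))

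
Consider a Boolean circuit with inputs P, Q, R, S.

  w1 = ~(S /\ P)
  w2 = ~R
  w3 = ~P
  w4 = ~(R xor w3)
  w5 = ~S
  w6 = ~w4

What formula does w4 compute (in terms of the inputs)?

w3 = ~P
w4 = ~(R xor w3) = ~(R xor ~P)

~(R xor ~P)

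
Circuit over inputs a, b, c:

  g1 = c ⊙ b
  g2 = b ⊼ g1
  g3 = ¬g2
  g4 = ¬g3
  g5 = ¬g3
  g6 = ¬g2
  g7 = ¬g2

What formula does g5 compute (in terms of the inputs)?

¬¬(b ⊼ (c ⊙ b))

g1 = c ⊙ b
g2 = b ⊼ g1 = b ⊼ (c ⊙ b)
g3 = ¬g2 = ¬(b ⊼ (c ⊙ b))
g5 = ¬g3 = ¬¬(b ⊼ (c ⊙ b))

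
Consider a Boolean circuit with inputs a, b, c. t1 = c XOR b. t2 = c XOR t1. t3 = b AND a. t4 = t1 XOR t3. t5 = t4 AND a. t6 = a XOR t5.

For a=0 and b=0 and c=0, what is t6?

t1 = 0 XOR 0 = 0
t3 = 0 AND 0 = 0
t4 = 0 XOR 0 = 0
t5 = 0 AND 0 = 0
t6 = 0 XOR 0 = 0

0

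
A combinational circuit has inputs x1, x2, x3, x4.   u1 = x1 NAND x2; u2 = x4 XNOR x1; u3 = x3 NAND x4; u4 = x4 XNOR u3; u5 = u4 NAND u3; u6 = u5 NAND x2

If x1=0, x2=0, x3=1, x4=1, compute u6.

u3 = 1 NAND 1 = 0
u4 = 1 XNOR 0 = 0
u5 = 0 NAND 0 = 1
u6 = 1 NAND 0 = 1

1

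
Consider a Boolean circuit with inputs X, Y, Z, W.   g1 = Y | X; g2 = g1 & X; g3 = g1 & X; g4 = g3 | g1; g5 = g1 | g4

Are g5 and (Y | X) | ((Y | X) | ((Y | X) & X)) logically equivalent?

Yes

g1 = Y | X
g3 = g1 & X = (Y | X) & X
g4 = g3 | g1 = ((Y | X) & X) | (Y | X)
g5 = g1 | g4 = (Y | X) | (((Y | X) & X) | (Y | X))
At X=0, Y=0, Z=0, W=0: circuit gives 0, formula gives 0.
At X=0, Y=1, Z=0, W=0: circuit gives 1, formula gives 1.
Agrees on all 16 inputs.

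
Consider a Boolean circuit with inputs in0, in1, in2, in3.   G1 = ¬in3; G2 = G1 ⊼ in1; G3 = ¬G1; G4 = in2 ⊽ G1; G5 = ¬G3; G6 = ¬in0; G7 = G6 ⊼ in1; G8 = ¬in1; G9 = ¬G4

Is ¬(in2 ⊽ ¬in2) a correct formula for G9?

G1 = ¬in3
G4 = in2 ⊽ G1 = in2 ⊽ ¬in3
G9 = ¬G4 = ¬(in2 ⊽ ¬in3)
At in0=0, in1=0, in2=0, in3=1: circuit gives 0, formula gives 1.

No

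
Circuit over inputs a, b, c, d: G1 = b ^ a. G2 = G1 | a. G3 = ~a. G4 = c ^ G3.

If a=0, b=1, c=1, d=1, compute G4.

0

G3 = ~0 = 1
G4 = 1 ^ 1 = 0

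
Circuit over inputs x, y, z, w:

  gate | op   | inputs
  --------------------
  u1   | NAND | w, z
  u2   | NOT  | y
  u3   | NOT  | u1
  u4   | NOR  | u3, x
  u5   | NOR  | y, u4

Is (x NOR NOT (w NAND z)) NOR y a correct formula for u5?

Yes

u1 = w NAND z
u3 = NOT u1 = NOT (w NAND z)
u4 = u3 NOR x = NOT (w NAND z) NOR x
u5 = y NOR u4 = y NOR (NOT (w NAND z) NOR x)
At x=0, y=0, z=0, w=0: circuit gives 0, formula gives 0.
At x=0, y=0, z=1, w=1: circuit gives 1, formula gives 1.
Agrees on all 16 inputs.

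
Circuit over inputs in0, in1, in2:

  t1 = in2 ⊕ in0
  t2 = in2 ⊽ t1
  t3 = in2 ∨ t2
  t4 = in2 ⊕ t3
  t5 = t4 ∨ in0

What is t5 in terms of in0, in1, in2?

(in2 ⊕ (in2 ∨ (in2 ⊽ (in2 ⊕ in0)))) ∨ in0

t1 = in2 ⊕ in0
t2 = in2 ⊽ t1 = in2 ⊽ (in2 ⊕ in0)
t3 = in2 ∨ t2 = in2 ∨ (in2 ⊽ (in2 ⊕ in0))
t4 = in2 ⊕ t3 = in2 ⊕ (in2 ∨ (in2 ⊽ (in2 ⊕ in0)))
t5 = t4 ∨ in0 = (in2 ⊕ (in2 ∨ (in2 ⊽ (in2 ⊕ in0)))) ∨ in0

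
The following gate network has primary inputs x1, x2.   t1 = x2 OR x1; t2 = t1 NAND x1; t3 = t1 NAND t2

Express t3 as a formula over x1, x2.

(x2 OR x1) NAND ((x2 OR x1) NAND x1)

t1 = x2 OR x1
t2 = t1 NAND x1 = (x2 OR x1) NAND x1
t3 = t1 NAND t2 = (x2 OR x1) NAND ((x2 OR x1) NAND x1)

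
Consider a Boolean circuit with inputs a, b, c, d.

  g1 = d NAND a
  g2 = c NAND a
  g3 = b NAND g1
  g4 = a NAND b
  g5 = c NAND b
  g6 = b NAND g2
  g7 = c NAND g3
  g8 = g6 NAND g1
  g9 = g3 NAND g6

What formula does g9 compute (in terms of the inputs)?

g1 = d NAND a
g2 = c NAND a
g3 = b NAND g1 = b NAND (d NAND a)
g6 = b NAND g2 = b NAND (c NAND a)
g9 = g3 NAND g6 = (b NAND (d NAND a)) NAND (b NAND (c NAND a))

(b NAND (d NAND a)) NAND (b NAND (c NAND a))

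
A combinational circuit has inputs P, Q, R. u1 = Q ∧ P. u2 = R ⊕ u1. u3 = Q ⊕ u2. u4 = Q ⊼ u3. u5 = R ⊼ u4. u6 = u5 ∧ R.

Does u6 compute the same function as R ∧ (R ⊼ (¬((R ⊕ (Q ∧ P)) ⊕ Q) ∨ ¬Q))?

Yes

u1 = Q ∧ P
u2 = R ⊕ u1 = R ⊕ (Q ∧ P)
u3 = Q ⊕ u2 = Q ⊕ (R ⊕ (Q ∧ P))
u4 = Q ⊼ u3 = Q ⊼ (Q ⊕ (R ⊕ (Q ∧ P)))
u5 = R ⊼ u4 = R ⊼ (Q ⊼ (Q ⊕ (R ⊕ (Q ∧ P))))
u6 = u5 ∧ R = (R ⊼ (Q ⊼ (Q ⊕ (R ⊕ (Q ∧ P))))) ∧ R
At P=0, Q=0, R=0: circuit gives 0, formula gives 0.
At P=1, Q=1, R=1: circuit gives 1, formula gives 1.
Agrees on all 8 inputs.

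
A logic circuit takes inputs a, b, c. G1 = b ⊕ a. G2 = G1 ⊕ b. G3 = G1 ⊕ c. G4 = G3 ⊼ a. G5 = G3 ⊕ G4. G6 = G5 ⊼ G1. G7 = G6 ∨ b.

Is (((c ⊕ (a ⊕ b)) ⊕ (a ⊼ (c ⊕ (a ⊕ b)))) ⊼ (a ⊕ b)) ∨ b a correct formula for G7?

G1 = b ⊕ a
G3 = G1 ⊕ c = (b ⊕ a) ⊕ c
G4 = G3 ⊼ a = ((b ⊕ a) ⊕ c) ⊼ a
G5 = G3 ⊕ G4 = ((b ⊕ a) ⊕ c) ⊕ (((b ⊕ a) ⊕ c) ⊼ a)
G6 = G5 ⊼ G1 = (((b ⊕ a) ⊕ c) ⊕ (((b ⊕ a) ⊕ c) ⊼ a)) ⊼ (b ⊕ a)
G7 = G6 ∨ b = ((((b ⊕ a) ⊕ c) ⊕ (((b ⊕ a) ⊕ c) ⊼ a)) ⊼ (b ⊕ a)) ∨ b
At a=1, b=0, c=0: circuit gives 0, formula gives 0.
At a=0, b=0, c=0: circuit gives 1, formula gives 1.
Agrees on all 8 inputs.

Yes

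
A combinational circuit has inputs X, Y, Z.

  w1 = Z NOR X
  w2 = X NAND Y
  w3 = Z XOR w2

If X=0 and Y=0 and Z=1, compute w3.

0

w2 = 0 NAND 0 = 1
w3 = 1 XOR 1 = 0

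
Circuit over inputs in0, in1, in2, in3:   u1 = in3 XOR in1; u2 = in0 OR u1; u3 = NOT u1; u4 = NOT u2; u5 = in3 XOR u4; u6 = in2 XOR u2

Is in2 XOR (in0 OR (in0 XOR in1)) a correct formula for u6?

No

u1 = in3 XOR in1
u2 = in0 OR u1 = in0 OR (in3 XOR in1)
u6 = in2 XOR u2 = in2 XOR (in0 OR (in3 XOR in1))
At in0=0, in1=0, in2=0, in3=1: circuit gives 1, formula gives 0.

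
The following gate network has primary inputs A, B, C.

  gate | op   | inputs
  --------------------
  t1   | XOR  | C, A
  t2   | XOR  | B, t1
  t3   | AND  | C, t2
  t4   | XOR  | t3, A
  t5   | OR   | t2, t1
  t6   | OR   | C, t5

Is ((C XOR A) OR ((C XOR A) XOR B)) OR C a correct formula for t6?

Yes

t1 = C XOR A
t2 = B XOR t1 = B XOR (C XOR A)
t5 = t2 OR t1 = (B XOR (C XOR A)) OR (C XOR A)
t6 = C OR t5 = C OR ((B XOR (C XOR A)) OR (C XOR A))
At A=0, B=0, C=0: circuit gives 0, formula gives 0.
At A=0, B=0, C=1: circuit gives 1, formula gives 1.
Agrees on all 8 inputs.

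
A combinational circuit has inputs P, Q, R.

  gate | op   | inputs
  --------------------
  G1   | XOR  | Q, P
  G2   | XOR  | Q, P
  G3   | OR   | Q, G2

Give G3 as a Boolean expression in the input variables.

G2 = Q XOR P
G3 = Q OR G2 = Q OR (Q XOR P)

Q OR (Q XOR P)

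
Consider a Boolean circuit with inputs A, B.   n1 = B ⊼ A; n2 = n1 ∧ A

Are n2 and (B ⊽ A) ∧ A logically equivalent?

n1 = B ⊼ A
n2 = n1 ∧ A = (B ⊼ A) ∧ A
At A=1, B=0: circuit gives 1, formula gives 0.

No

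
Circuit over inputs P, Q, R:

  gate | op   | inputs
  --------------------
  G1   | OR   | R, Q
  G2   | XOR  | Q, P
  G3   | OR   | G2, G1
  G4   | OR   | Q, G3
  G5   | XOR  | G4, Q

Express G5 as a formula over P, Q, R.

G1 = R OR Q
G2 = Q XOR P
G3 = G2 OR G1 = (Q XOR P) OR (R OR Q)
G4 = Q OR G3 = Q OR ((Q XOR P) OR (R OR Q))
G5 = G4 XOR Q = (Q OR ((Q XOR P) OR (R OR Q))) XOR Q

(Q OR ((Q XOR P) OR (R OR Q))) XOR Q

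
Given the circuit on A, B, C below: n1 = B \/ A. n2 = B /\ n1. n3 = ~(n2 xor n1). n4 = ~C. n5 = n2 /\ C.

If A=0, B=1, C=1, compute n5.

1

n1 = 1 \/ 0 = 1
n2 = 1 /\ 1 = 1
n5 = 1 /\ 1 = 1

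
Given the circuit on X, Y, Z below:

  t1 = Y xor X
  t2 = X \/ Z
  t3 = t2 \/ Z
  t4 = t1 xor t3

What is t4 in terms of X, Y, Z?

(Y xor X) xor ((X \/ Z) \/ Z)

t1 = Y xor X
t2 = X \/ Z
t3 = t2 \/ Z = (X \/ Z) \/ Z
t4 = t1 xor t3 = (Y xor X) xor ((X \/ Z) \/ Z)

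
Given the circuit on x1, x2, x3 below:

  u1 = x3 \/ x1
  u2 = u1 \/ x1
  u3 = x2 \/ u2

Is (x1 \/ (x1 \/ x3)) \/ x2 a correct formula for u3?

Yes

u1 = x3 \/ x1
u2 = u1 \/ x1 = (x3 \/ x1) \/ x1
u3 = x2 \/ u2 = x2 \/ ((x3 \/ x1) \/ x1)
At x1=0, x2=0, x3=0: circuit gives 0, formula gives 0.
At x1=0, x2=0, x3=1: circuit gives 1, formula gives 1.
Agrees on all 8 inputs.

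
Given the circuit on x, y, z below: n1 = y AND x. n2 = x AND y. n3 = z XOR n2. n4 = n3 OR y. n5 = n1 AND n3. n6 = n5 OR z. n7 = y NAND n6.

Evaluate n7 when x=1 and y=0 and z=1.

1

n1 = 0 AND 1 = 0
n2 = 1 AND 0 = 0
n3 = 1 XOR 0 = 1
n5 = 0 AND 1 = 0
n6 = 0 OR 1 = 1
n7 = 0 NAND 1 = 1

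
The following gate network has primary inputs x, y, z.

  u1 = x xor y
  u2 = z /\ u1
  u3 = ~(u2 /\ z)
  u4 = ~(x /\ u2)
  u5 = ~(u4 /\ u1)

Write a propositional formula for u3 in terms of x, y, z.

u1 = x xor y
u2 = z /\ u1 = z /\ (x xor y)
u3 = ~(u2 /\ z) = ~((z /\ (x xor y)) /\ z)

~((z /\ (x xor y)) /\ z)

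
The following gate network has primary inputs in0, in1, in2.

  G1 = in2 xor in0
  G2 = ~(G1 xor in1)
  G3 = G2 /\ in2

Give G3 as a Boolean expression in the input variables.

G1 = in2 xor in0
G2 = ~(G1 xor in1) = ~((in2 xor in0) xor in1)
G3 = G2 /\ in2 = (~((in2 xor in0) xor in1)) /\ in2

(~((in2 xor in0) xor in1)) /\ in2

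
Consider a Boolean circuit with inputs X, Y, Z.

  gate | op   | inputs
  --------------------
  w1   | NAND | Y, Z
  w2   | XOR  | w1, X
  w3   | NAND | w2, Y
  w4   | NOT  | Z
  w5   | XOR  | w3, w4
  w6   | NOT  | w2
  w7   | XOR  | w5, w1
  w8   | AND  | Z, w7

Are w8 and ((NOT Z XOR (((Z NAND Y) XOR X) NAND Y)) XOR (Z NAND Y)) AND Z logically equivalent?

Yes

w1 = Y NAND Z
w2 = w1 XOR X = (Y NAND Z) XOR X
w3 = w2 NAND Y = ((Y NAND Z) XOR X) NAND Y
w4 = NOT Z
w5 = w3 XOR w4 = (((Y NAND Z) XOR X) NAND Y) XOR NOT Z
w7 = w5 XOR w1 = ((((Y NAND Z) XOR X) NAND Y) XOR NOT Z) XOR (Y NAND Z)
w8 = Z AND w7 = Z AND (((((Y NAND Z) XOR X) NAND Y) XOR NOT Z) XOR (Y NAND Z))
At X=0, Y=0, Z=0: circuit gives 0, formula gives 0.
At X=0, Y=1, Z=1: circuit gives 1, formula gives 1.
Agrees on all 8 inputs.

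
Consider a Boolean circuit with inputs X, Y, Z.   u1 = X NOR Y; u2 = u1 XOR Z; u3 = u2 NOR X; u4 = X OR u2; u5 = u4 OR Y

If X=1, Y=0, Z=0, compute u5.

1

u1 = 1 NOR 0 = 0
u2 = 0 XOR 0 = 0
u4 = 1 OR 0 = 1
u5 = 1 OR 0 = 1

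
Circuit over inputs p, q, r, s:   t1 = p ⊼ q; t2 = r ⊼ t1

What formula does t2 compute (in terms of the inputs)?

r ⊼ (p ⊼ q)

t1 = p ⊼ q
t2 = r ⊼ t1 = r ⊼ (p ⊼ q)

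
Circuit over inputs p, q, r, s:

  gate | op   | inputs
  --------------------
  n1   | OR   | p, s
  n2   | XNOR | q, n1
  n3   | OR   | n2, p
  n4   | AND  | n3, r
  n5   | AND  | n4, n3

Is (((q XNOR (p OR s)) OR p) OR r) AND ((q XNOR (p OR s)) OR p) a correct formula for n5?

n1 = p OR s
n2 = q XNOR n1 = q XNOR (p OR s)
n3 = n2 OR p = (q XNOR (p OR s)) OR p
n4 = n3 AND r = ((q XNOR (p OR s)) OR p) AND r
n5 = n4 AND n3 = (((q XNOR (p OR s)) OR p) AND r) AND ((q XNOR (p OR s)) OR p)
At p=0, q=0, r=0, s=0: circuit gives 0, formula gives 1.

No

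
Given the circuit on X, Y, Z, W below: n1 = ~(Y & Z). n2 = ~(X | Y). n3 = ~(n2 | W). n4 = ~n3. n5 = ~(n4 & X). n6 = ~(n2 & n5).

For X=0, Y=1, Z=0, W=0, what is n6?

n2 = ~(0 | 1) = 0
n3 = ~(0 | 0) = 1
n4 = ~1 = 0
n5 = ~(0 & 0) = 1
n6 = ~(0 & 1) = 1

1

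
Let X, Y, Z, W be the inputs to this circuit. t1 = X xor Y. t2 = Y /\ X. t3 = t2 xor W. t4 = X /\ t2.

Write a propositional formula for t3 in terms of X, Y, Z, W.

t2 = Y /\ X
t3 = t2 xor W = (Y /\ X) xor W

(Y /\ X) xor W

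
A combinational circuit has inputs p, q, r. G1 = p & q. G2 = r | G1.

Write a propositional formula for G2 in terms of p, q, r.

r | (p & q)

G1 = p & q
G2 = r | G1 = r | (p & q)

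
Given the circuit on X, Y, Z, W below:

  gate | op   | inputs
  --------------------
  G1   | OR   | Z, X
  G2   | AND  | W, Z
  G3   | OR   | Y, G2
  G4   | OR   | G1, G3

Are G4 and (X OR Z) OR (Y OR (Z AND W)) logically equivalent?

G1 = Z OR X
G2 = W AND Z
G3 = Y OR G2 = Y OR (W AND Z)
G4 = G1 OR G3 = (Z OR X) OR (Y OR (W AND Z))
At X=0, Y=0, Z=0, W=0: circuit gives 0, formula gives 0.
At X=0, Y=0, Z=1, W=0: circuit gives 1, formula gives 1.
Agrees on all 16 inputs.

Yes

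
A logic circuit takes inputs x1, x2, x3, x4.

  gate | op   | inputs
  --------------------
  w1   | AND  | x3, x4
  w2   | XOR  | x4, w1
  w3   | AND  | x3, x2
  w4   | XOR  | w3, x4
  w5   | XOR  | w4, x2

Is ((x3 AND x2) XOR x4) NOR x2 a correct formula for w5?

No

w3 = x3 AND x2
w4 = w3 XOR x4 = (x3 AND x2) XOR x4
w5 = w4 XOR x2 = ((x3 AND x2) XOR x4) XOR x2
At x1=0, x2=0, x3=0, x4=0: circuit gives 0, formula gives 1.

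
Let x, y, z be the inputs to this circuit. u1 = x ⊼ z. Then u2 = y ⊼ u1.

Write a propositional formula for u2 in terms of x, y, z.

u1 = x ⊼ z
u2 = y ⊼ u1 = y ⊼ (x ⊼ z)

y ⊼ (x ⊼ z)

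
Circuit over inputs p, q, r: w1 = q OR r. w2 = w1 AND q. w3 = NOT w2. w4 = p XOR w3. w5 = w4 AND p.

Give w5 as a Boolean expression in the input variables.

(p XOR NOT ((q OR r) AND q)) AND p

w1 = q OR r
w2 = w1 AND q = (q OR r) AND q
w3 = NOT w2 = NOT ((q OR r) AND q)
w4 = p XOR w3 = p XOR NOT ((q OR r) AND q)
w5 = w4 AND p = (p XOR NOT ((q OR r) AND q)) AND p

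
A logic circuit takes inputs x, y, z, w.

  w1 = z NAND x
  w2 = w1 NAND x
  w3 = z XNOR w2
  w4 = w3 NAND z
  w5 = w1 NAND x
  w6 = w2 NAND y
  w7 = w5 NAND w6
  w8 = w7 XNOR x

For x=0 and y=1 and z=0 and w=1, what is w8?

w1 = 0 NAND 0 = 1
w2 = 1 NAND 0 = 1
w5 = 1 NAND 0 = 1
w6 = 1 NAND 1 = 0
w7 = 1 NAND 0 = 1
w8 = 1 XNOR 0 = 0

0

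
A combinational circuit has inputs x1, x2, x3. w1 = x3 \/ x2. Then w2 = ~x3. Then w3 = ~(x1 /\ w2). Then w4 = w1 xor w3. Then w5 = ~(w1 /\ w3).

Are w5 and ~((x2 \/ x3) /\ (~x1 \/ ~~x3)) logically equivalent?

Yes

w1 = x3 \/ x2
w2 = ~x3
w3 = ~(x1 /\ w2) = ~(x1 /\ ~x3)
w5 = ~(w1 /\ w3) = ~((x3 \/ x2) /\ (~(x1 /\ ~x3)))
At x1=0, x2=0, x3=1: circuit gives 0, formula gives 0.
At x1=0, x2=0, x3=0: circuit gives 1, formula gives 1.
Agrees on all 8 inputs.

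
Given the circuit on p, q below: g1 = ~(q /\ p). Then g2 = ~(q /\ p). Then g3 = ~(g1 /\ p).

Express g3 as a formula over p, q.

~((~(q /\ p)) /\ p)

g1 = ~(q /\ p)
g3 = ~(g1 /\ p) = ~((~(q /\ p)) /\ p)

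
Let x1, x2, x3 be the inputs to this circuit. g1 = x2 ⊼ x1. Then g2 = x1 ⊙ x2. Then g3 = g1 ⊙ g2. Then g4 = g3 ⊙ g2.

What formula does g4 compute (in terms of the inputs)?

g1 = x2 ⊼ x1
g2 = x1 ⊙ x2
g3 = g1 ⊙ g2 = (x2 ⊼ x1) ⊙ (x1 ⊙ x2)
g4 = g3 ⊙ g2 = ((x2 ⊼ x1) ⊙ (x1 ⊙ x2)) ⊙ (x1 ⊙ x2)

((x2 ⊼ x1) ⊙ (x1 ⊙ x2)) ⊙ (x1 ⊙ x2)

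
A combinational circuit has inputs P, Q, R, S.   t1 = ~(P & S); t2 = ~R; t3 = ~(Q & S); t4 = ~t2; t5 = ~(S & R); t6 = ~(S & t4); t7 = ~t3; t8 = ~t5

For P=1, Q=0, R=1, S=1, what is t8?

1

t5 = ~(1 & 1) = 0
t8 = ~0 = 1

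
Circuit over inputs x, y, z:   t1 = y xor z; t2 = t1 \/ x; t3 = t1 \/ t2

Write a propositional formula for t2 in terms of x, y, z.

t1 = y xor z
t2 = t1 \/ x = (y xor z) \/ x

(y xor z) \/ x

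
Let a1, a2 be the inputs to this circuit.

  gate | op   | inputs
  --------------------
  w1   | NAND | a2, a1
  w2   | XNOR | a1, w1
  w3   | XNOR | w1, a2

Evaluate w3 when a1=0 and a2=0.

w1 = 0 NAND 0 = 1
w3 = 1 XNOR 0 = 0

0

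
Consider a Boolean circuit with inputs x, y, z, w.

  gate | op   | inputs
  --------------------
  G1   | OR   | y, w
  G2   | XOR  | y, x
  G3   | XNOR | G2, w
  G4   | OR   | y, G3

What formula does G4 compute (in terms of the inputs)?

y OR ((y XOR x) XNOR w)

G2 = y XOR x
G3 = G2 XNOR w = (y XOR x) XNOR w
G4 = y OR G3 = y OR ((y XOR x) XNOR w)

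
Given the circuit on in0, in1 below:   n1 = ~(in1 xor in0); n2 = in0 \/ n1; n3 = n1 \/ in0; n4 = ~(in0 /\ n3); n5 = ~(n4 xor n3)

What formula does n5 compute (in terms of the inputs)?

n1 = ~(in1 xor in0)
n3 = n1 \/ in0 = (~(in1 xor in0)) \/ in0
n4 = ~(in0 /\ n3) = ~(in0 /\ ((~(in1 xor in0)) \/ in0))
n5 = ~(n4 xor n3) = ~((~(in0 /\ ((~(in1 xor in0)) \/ in0))) xor ((~(in1 xor in0)) \/ in0))

~((~(in0 /\ ((~(in1 xor in0)) \/ in0))) xor ((~(in1 xor in0)) \/ in0))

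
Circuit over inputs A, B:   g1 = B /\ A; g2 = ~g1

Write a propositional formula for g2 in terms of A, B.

~(B /\ A)

g1 = B /\ A
g2 = ~g1 = ~(B /\ A)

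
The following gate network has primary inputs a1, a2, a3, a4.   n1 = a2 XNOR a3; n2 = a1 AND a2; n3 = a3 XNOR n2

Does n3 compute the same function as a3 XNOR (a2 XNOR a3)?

n2 = a1 AND a2
n3 = a3 XNOR n2 = a3 XNOR (a1 AND a2)
At a1=0, a2=0, a3=0, a4=0: circuit gives 1, formula gives 0.

No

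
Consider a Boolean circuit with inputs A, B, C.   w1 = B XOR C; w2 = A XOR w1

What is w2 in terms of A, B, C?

w1 = B XOR C
w2 = A XOR w1 = A XOR (B XOR C)

A XOR (B XOR C)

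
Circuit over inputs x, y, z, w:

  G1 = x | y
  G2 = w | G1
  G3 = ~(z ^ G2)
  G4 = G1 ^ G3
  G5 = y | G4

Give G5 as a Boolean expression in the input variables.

y | ((x | y) ^ (~(z ^ (w | (x | y)))))

G1 = x | y
G2 = w | G1 = w | (x | y)
G3 = ~(z ^ G2) = ~(z ^ (w | (x | y)))
G4 = G1 ^ G3 = (x | y) ^ (~(z ^ (w | (x | y))))
G5 = y | G4 = y | ((x | y) ^ (~(z ^ (w | (x | y)))))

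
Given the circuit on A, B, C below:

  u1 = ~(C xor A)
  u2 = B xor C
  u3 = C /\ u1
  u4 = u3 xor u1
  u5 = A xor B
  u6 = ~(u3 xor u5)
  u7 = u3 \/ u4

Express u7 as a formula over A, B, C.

(C /\ (~(C xor A))) \/ ((C /\ (~(C xor A))) xor (~(C xor A)))

u1 = ~(C xor A)
u3 = C /\ u1 = C /\ (~(C xor A))
u4 = u3 xor u1 = (C /\ (~(C xor A))) xor (~(C xor A))
u7 = u3 \/ u4 = (C /\ (~(C xor A))) \/ ((C /\ (~(C xor A))) xor (~(C xor A)))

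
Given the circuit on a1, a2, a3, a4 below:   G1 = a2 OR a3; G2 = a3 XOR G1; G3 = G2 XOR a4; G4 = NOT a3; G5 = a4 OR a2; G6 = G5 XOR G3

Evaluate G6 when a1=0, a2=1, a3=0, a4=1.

G1 = 1 OR 0 = 1
G2 = 0 XOR 1 = 1
G3 = 1 XOR 1 = 0
G5 = 1 OR 1 = 1
G6 = 1 XOR 0 = 1

1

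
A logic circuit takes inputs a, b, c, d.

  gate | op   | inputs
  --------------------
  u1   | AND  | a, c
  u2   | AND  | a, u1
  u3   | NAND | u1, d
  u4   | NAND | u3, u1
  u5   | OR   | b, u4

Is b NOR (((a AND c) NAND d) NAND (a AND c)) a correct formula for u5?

No

u1 = a AND c
u3 = u1 NAND d = (a AND c) NAND d
u4 = u3 NAND u1 = ((a AND c) NAND d) NAND (a AND c)
u5 = b OR u4 = b OR (((a AND c) NAND d) NAND (a AND c))
At a=0, b=0, c=0, d=0: circuit gives 1, formula gives 0.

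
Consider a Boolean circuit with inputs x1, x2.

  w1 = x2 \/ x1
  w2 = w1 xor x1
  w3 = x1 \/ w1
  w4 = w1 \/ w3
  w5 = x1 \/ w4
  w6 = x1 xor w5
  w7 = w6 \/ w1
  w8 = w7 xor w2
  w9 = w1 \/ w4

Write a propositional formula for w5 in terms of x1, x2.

w1 = x2 \/ x1
w3 = x1 \/ w1 = x1 \/ (x2 \/ x1)
w4 = w1 \/ w3 = (x2 \/ x1) \/ (x1 \/ (x2 \/ x1))
w5 = x1 \/ w4 = x1 \/ ((x2 \/ x1) \/ (x1 \/ (x2 \/ x1)))

x1 \/ ((x2 \/ x1) \/ (x1 \/ (x2 \/ x1)))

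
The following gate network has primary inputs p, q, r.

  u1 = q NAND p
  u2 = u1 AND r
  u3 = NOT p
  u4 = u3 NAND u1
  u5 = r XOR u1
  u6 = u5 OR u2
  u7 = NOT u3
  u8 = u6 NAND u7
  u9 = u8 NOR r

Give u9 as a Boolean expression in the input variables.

u1 = q NAND p
u2 = u1 AND r = (q NAND p) AND r
u3 = NOT p
u5 = r XOR u1 = r XOR (q NAND p)
u6 = u5 OR u2 = (r XOR (q NAND p)) OR ((q NAND p) AND r)
u7 = NOT u3 = NOT NOT p
u8 = u6 NAND u7 = ((r XOR (q NAND p)) OR ((q NAND p) AND r)) NAND NOT NOT p
u9 = u8 NOR r = (((r XOR (q NAND p)) OR ((q NAND p) AND r)) NAND NOT NOT p) NOR r

(((r XOR (q NAND p)) OR ((q NAND p) AND r)) NAND NOT NOT p) NOR r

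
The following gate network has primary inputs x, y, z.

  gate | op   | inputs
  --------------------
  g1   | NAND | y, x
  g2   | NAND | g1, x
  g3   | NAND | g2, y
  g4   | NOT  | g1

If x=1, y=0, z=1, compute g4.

g1 = 0 NAND 1 = 1
g4 = NOT 1 = 0

0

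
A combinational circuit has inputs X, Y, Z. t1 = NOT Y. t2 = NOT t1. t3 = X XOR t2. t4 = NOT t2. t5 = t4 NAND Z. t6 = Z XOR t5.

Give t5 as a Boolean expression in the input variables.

t1 = NOT Y
t2 = NOT t1 = NOT NOT Y
t4 = NOT t2 = NOT NOT NOT Y
t5 = t4 NAND Z = NOT NOT NOT Y NAND Z

NOT NOT NOT Y NAND Z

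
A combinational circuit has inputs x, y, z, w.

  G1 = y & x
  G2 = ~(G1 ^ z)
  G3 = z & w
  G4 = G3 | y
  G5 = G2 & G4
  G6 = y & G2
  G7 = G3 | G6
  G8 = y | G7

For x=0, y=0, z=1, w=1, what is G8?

1

G1 = 0 & 0 = 0
G2 = ~(0 ^ 1) = 0
G3 = 1 & 1 = 1
G6 = 0 & 0 = 0
G7 = 1 | 0 = 1
G8 = 0 | 1 = 1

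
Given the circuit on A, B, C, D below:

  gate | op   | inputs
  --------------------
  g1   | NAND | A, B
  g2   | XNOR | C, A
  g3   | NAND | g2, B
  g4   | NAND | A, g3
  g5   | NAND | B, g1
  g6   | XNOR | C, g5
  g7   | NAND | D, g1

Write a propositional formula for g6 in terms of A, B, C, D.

C XNOR (B NAND (A NAND B))

g1 = A NAND B
g5 = B NAND g1 = B NAND (A NAND B)
g6 = C XNOR g5 = C XNOR (B NAND (A NAND B))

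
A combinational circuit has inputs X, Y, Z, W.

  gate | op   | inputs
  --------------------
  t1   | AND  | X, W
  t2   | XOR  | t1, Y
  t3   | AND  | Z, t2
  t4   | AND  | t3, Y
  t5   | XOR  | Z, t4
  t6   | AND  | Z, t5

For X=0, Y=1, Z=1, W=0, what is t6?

0

t1 = 0 AND 0 = 0
t2 = 0 XOR 1 = 1
t3 = 1 AND 1 = 1
t4 = 1 AND 1 = 1
t5 = 1 XOR 1 = 0
t6 = 1 AND 0 = 0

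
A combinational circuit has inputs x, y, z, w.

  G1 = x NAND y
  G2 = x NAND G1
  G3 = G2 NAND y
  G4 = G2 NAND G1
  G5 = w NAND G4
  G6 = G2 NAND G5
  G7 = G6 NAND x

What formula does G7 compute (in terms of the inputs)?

G1 = x NAND y
G2 = x NAND G1 = x NAND (x NAND y)
G4 = G2 NAND G1 = (x NAND (x NAND y)) NAND (x NAND y)
G5 = w NAND G4 = w NAND ((x NAND (x NAND y)) NAND (x NAND y))
G6 = G2 NAND G5 = (x NAND (x NAND y)) NAND (w NAND ((x NAND (x NAND y)) NAND (x NAND y)))
G7 = G6 NAND x = ((x NAND (x NAND y)) NAND (w NAND ((x NAND (x NAND y)) NAND (x NAND y)))) NAND x

((x NAND (x NAND y)) NAND (w NAND ((x NAND (x NAND y)) NAND (x NAND y)))) NAND x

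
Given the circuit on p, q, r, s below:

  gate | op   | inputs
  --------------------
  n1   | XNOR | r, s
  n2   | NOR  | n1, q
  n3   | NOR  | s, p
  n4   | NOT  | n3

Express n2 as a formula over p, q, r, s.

n1 = r XNOR s
n2 = n1 NOR q = (r XNOR s) NOR q

(r XNOR s) NOR q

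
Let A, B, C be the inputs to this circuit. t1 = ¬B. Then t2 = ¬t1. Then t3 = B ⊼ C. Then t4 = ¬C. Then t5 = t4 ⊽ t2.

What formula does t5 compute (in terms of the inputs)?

t1 = ¬B
t2 = ¬t1 = ¬¬B
t4 = ¬C
t5 = t4 ⊽ t2 = ¬C ⊽ ¬¬B

¬C ⊽ ¬¬B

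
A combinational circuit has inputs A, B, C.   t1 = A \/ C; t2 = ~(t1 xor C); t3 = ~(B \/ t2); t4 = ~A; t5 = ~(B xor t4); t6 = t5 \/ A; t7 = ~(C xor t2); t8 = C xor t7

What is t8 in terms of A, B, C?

t1 = A \/ C
t2 = ~(t1 xor C) = ~((A \/ C) xor C)
t7 = ~(C xor t2) = ~(C xor (~((A \/ C) xor C)))
t8 = C xor t7 = C xor (~(C xor (~((A \/ C) xor C))))

C xor (~(C xor (~((A \/ C) xor C))))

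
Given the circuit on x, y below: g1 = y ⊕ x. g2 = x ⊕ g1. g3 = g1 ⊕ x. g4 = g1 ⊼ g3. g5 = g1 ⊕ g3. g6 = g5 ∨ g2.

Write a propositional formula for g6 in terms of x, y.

g1 = y ⊕ x
g2 = x ⊕ g1 = x ⊕ (y ⊕ x)
g3 = g1 ⊕ x = (y ⊕ x) ⊕ x
g5 = g1 ⊕ g3 = (y ⊕ x) ⊕ ((y ⊕ x) ⊕ x)
g6 = g5 ∨ g2 = ((y ⊕ x) ⊕ ((y ⊕ x) ⊕ x)) ∨ (x ⊕ (y ⊕ x))

((y ⊕ x) ⊕ ((y ⊕ x) ⊕ x)) ∨ (x ⊕ (y ⊕ x))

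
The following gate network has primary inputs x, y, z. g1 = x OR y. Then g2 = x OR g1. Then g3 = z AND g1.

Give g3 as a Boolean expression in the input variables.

g1 = x OR y
g3 = z AND g1 = z AND (x OR y)

z AND (x OR y)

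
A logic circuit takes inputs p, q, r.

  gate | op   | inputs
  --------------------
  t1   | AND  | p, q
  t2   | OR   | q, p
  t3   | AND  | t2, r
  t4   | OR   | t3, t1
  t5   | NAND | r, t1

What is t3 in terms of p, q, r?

(q OR p) AND r

t2 = q OR p
t3 = t2 AND r = (q OR p) AND r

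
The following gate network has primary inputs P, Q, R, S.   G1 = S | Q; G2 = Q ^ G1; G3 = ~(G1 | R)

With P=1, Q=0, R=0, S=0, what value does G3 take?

1

G1 = 0 | 0 = 0
G3 = ~(0 | 0) = 1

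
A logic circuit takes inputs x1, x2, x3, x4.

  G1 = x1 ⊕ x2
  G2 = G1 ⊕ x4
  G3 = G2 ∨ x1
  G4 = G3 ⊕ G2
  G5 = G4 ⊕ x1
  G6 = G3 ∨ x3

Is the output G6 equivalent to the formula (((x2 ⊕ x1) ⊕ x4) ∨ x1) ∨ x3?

Yes

G1 = x1 ⊕ x2
G2 = G1 ⊕ x4 = (x1 ⊕ x2) ⊕ x4
G3 = G2 ∨ x1 = ((x1 ⊕ x2) ⊕ x4) ∨ x1
G6 = G3 ∨ x3 = (((x1 ⊕ x2) ⊕ x4) ∨ x1) ∨ x3
At x1=0, x2=0, x3=0, x4=0: circuit gives 0, formula gives 0.
At x1=0, x2=0, x3=0, x4=1: circuit gives 1, formula gives 1.
Agrees on all 16 inputs.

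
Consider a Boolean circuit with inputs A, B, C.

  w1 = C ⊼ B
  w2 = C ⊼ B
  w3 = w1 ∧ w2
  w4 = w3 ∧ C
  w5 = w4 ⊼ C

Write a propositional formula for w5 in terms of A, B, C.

(((C ⊼ B) ∧ (C ⊼ B)) ∧ C) ⊼ C

w1 = C ⊼ B
w2 = C ⊼ B
w3 = w1 ∧ w2 = (C ⊼ B) ∧ (C ⊼ B)
w4 = w3 ∧ C = ((C ⊼ B) ∧ (C ⊼ B)) ∧ C
w5 = w4 ⊼ C = (((C ⊼ B) ∧ (C ⊼ B)) ∧ C) ⊼ C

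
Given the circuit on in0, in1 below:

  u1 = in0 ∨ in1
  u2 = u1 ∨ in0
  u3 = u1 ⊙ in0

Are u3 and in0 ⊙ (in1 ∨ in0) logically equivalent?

Yes

u1 = in0 ∨ in1
u3 = u1 ⊙ in0 = (in0 ∨ in1) ⊙ in0
At in0=0, in1=1: circuit gives 0, formula gives 0.
At in0=0, in1=0: circuit gives 1, formula gives 1.
Agrees on all 4 inputs.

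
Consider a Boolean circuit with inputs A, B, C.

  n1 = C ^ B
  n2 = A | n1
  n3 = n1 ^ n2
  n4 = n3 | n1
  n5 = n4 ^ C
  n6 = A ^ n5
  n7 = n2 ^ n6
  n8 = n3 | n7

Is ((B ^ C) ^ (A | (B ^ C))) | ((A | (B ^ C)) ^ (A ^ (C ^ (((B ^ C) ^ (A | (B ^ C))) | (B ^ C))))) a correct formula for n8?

Yes

n1 = C ^ B
n2 = A | n1 = A | (C ^ B)
n3 = n1 ^ n2 = (C ^ B) ^ (A | (C ^ B))
n4 = n3 | n1 = ((C ^ B) ^ (A | (C ^ B))) | (C ^ B)
n5 = n4 ^ C = (((C ^ B) ^ (A | (C ^ B))) | (C ^ B)) ^ C
n6 = A ^ n5 = A ^ ((((C ^ B) ^ (A | (C ^ B))) | (C ^ B)) ^ C)
n7 = n2 ^ n6 = (A | (C ^ B)) ^ (A ^ ((((C ^ B) ^ (A | (C ^ B))) | (C ^ B)) ^ C))
n8 = n3 | n7 = ((C ^ B) ^ (A | (C ^ B))) | ((A | (C ^ B)) ^ (A ^ ((((C ^ B) ^ (A | (C ^ B))) | (C ^ B)) ^ C)))
At A=0, B=0, C=0: circuit gives 0, formula gives 0.
At A=0, B=0, C=1: circuit gives 1, formula gives 1.
Agrees on all 8 inputs.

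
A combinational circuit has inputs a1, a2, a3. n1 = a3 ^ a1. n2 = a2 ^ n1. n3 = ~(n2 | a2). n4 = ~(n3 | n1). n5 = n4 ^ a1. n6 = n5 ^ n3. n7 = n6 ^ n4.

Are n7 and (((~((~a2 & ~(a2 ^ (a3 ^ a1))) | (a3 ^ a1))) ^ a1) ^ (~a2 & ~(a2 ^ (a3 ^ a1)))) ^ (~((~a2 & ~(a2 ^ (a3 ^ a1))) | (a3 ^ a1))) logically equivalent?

n1 = a3 ^ a1
n2 = a2 ^ n1 = a2 ^ (a3 ^ a1)
n3 = ~(n2 | a2) = ~((a2 ^ (a3 ^ a1)) | a2)
n4 = ~(n3 | n1) = ~((~((a2 ^ (a3 ^ a1)) | a2)) | (a3 ^ a1))
n5 = n4 ^ a1 = (~((~((a2 ^ (a3 ^ a1)) | a2)) | (a3 ^ a1))) ^ a1
n6 = n5 ^ n3 = ((~((~((a2 ^ (a3 ^ a1)) | a2)) | (a3 ^ a1))) ^ a1) ^ (~((a2 ^ (a3 ^ a1)) | a2))
n7 = n6 ^ n4 = (((~((~((a2 ^ (a3 ^ a1)) | a2)) | (a3 ^ a1))) ^ a1) ^ (~((a2 ^ (a3 ^ a1)) | a2))) ^ (~((~((a2 ^ (a3 ^ a1)) | a2)) | (a3 ^ a1)))
At a1=0, a2=0, a3=1: circuit gives 0, formula gives 0.
At a1=0, a2=0, a3=0: circuit gives 1, formula gives 1.
Agrees on all 8 inputs.

Yes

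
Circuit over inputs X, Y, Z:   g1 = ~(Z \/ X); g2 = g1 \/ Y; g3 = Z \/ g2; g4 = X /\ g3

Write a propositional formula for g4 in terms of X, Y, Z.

X /\ (Z \/ ((~(Z \/ X)) \/ Y))

g1 = ~(Z \/ X)
g2 = g1 \/ Y = (~(Z \/ X)) \/ Y
g3 = Z \/ g2 = Z \/ ((~(Z \/ X)) \/ Y)
g4 = X /\ g3 = X /\ (Z \/ ((~(Z \/ X)) \/ Y))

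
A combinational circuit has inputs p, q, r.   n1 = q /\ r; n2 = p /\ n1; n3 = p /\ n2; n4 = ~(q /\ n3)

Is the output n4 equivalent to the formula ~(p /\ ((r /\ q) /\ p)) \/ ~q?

Yes

n1 = q /\ r
n2 = p /\ n1 = p /\ (q /\ r)
n3 = p /\ n2 = p /\ (p /\ (q /\ r))
n4 = ~(q /\ n3) = ~(q /\ (p /\ (p /\ (q /\ r))))
At p=1, q=1, r=1: circuit gives 0, formula gives 0.
At p=0, q=0, r=0: circuit gives 1, formula gives 1.
Agrees on all 8 inputs.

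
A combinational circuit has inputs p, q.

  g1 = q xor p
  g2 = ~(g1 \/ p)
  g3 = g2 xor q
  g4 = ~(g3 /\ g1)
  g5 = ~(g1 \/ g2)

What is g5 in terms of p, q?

g1 = q xor p
g2 = ~(g1 \/ p) = ~((q xor p) \/ p)
g5 = ~(g1 \/ g2) = ~((q xor p) \/ (~((q xor p) \/ p)))

~((q xor p) \/ (~((q xor p) \/ p)))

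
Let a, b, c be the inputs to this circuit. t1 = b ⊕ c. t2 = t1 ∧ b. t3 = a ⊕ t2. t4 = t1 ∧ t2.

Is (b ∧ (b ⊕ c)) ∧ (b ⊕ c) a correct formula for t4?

Yes

t1 = b ⊕ c
t2 = t1 ∧ b = (b ⊕ c) ∧ b
t4 = t1 ∧ t2 = (b ⊕ c) ∧ ((b ⊕ c) ∧ b)
At a=0, b=0, c=0: circuit gives 0, formula gives 0.
At a=0, b=1, c=0: circuit gives 1, formula gives 1.
Agrees on all 8 inputs.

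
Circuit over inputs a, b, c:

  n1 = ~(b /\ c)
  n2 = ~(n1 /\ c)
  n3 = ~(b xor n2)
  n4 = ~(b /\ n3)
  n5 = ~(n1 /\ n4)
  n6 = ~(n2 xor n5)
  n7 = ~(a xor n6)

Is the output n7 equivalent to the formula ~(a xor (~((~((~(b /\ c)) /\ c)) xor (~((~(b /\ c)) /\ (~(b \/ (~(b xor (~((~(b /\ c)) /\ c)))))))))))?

No

n1 = ~(b /\ c)
n2 = ~(n1 /\ c) = ~((~(b /\ c)) /\ c)
n3 = ~(b xor n2) = ~(b xor (~((~(b /\ c)) /\ c)))
n4 = ~(b /\ n3) = ~(b /\ (~(b xor (~((~(b /\ c)) /\ c)))))
n5 = ~(n1 /\ n4) = ~((~(b /\ c)) /\ (~(b /\ (~(b xor (~((~(b /\ c)) /\ c)))))))
n6 = ~(n2 xor n5) = ~((~((~(b /\ c)) /\ c)) xor (~((~(b /\ c)) /\ (~(b /\ (~(b xor (~((~(b /\ c)) /\ c)))))))))
n7 = ~(a xor n6) = ~(a xor (~((~((~(b /\ c)) /\ c)) xor (~((~(b /\ c)) /\ (~(b /\ (~(b xor (~((~(b /\ c)) /\ c)))))))))))
At a=0, b=0, c=1: circuit gives 0, formula gives 1.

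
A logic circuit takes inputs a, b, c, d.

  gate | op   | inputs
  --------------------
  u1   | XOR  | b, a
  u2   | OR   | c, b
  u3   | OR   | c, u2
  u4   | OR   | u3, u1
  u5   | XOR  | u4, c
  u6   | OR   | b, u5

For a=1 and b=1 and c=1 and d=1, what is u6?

u1 = 1 XOR 1 = 0
u2 = 1 OR 1 = 1
u3 = 1 OR 1 = 1
u4 = 1 OR 0 = 1
u5 = 1 XOR 1 = 0
u6 = 1 OR 0 = 1

1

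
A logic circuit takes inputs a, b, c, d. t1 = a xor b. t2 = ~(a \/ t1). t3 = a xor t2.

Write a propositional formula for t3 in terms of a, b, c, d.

t1 = a xor b
t2 = ~(a \/ t1) = ~(a \/ (a xor b))
t3 = a xor t2 = a xor (~(a \/ (a xor b)))

a xor (~(a \/ (a xor b)))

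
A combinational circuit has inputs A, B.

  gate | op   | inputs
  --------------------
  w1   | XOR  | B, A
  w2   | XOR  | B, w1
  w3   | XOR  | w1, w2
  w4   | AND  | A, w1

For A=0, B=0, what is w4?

w1 = 0 XOR 0 = 0
w4 = 0 AND 0 = 0

0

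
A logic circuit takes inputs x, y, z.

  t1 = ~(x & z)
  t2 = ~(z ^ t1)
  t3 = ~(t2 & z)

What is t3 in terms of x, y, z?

t1 = ~(x & z)
t2 = ~(z ^ t1) = ~(z ^ (~(x & z)))
t3 = ~(t2 & z) = ~((~(z ^ (~(x & z)))) & z)

~((~(z ^ (~(x & z)))) & z)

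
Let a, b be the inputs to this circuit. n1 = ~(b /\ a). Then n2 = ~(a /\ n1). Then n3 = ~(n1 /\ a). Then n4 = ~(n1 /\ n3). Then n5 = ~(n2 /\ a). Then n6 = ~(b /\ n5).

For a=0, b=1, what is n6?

0

n1 = ~(1 /\ 0) = 1
n2 = ~(0 /\ 1) = 1
n5 = ~(1 /\ 0) = 1
n6 = ~(1 /\ 1) = 0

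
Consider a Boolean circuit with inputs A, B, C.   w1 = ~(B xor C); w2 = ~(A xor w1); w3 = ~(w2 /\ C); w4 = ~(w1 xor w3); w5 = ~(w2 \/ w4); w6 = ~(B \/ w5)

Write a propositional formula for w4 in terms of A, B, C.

~((~(B xor C)) xor (~((~(A xor (~(B xor C)))) /\ C)))

w1 = ~(B xor C)
w2 = ~(A xor w1) = ~(A xor (~(B xor C)))
w3 = ~(w2 /\ C) = ~((~(A xor (~(B xor C)))) /\ C)
w4 = ~(w1 xor w3) = ~((~(B xor C)) xor (~((~(A xor (~(B xor C)))) /\ C)))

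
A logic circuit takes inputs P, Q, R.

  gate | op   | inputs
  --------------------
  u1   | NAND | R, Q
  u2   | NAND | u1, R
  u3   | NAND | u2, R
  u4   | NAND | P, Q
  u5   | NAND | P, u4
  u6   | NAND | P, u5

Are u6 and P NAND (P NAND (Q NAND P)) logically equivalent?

Yes

u4 = P NAND Q
u5 = P NAND u4 = P NAND (P NAND Q)
u6 = P NAND u5 = P NAND (P NAND (P NAND Q))
At P=1, Q=1, R=0: circuit gives 0, formula gives 0.
At P=0, Q=0, R=0: circuit gives 1, formula gives 1.
Agrees on all 8 inputs.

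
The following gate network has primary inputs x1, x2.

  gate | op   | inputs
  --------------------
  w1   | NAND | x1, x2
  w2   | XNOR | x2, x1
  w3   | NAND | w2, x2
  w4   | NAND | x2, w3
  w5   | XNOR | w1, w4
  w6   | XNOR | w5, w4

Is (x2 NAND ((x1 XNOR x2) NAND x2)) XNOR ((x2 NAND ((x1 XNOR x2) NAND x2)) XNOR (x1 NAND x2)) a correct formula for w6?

w1 = x1 NAND x2
w2 = x2 XNOR x1
w3 = w2 NAND x2 = (x2 XNOR x1) NAND x2
w4 = x2 NAND w3 = x2 NAND ((x2 XNOR x1) NAND x2)
w5 = w1 XNOR w4 = (x1 NAND x2) XNOR (x2 NAND ((x2 XNOR x1) NAND x2))
w6 = w5 XNOR w4 = ((x1 NAND x2) XNOR (x2 NAND ((x2 XNOR x1) NAND x2))) XNOR (x2 NAND ((x2 XNOR x1) NAND x2))
At x1=1, x2=1: circuit gives 0, formula gives 0.
At x1=0, x2=0: circuit gives 1, formula gives 1.
Agrees on all 4 inputs.

Yes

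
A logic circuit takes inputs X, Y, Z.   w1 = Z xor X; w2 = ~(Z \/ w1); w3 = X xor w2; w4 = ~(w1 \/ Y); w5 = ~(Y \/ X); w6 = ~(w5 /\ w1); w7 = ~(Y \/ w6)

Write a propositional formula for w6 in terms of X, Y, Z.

~((~(Y \/ X)) /\ (Z xor X))

w1 = Z xor X
w5 = ~(Y \/ X)
w6 = ~(w5 /\ w1) = ~((~(Y \/ X)) /\ (Z xor X))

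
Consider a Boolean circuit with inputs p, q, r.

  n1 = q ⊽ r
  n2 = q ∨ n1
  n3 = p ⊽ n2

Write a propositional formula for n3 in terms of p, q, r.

n1 = q ⊽ r
n2 = q ∨ n1 = q ∨ (q ⊽ r)
n3 = p ⊽ n2 = p ⊽ (q ∨ (q ⊽ r))

p ⊽ (q ∨ (q ⊽ r))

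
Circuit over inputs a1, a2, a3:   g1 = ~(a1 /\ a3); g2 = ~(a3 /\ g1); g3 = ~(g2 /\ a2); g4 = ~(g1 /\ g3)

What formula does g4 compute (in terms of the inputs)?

~((~(a1 /\ a3)) /\ (~((~(a3 /\ (~(a1 /\ a3)))) /\ a2)))

g1 = ~(a1 /\ a3)
g2 = ~(a3 /\ g1) = ~(a3 /\ (~(a1 /\ a3)))
g3 = ~(g2 /\ a2) = ~((~(a3 /\ (~(a1 /\ a3)))) /\ a2)
g4 = ~(g1 /\ g3) = ~((~(a1 /\ a3)) /\ (~((~(a3 /\ (~(a1 /\ a3)))) /\ a2)))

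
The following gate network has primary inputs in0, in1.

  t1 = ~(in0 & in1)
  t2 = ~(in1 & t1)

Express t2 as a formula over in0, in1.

t1 = ~(in0 & in1)
t2 = ~(in1 & t1) = ~(in1 & (~(in0 & in1)))

~(in1 & (~(in0 & in1)))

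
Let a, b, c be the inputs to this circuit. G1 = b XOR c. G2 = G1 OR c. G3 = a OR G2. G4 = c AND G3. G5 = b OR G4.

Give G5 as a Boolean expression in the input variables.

b OR (c AND (a OR ((b XOR c) OR c)))

G1 = b XOR c
G2 = G1 OR c = (b XOR c) OR c
G3 = a OR G2 = a OR ((b XOR c) OR c)
G4 = c AND G3 = c AND (a OR ((b XOR c) OR c))
G5 = b OR G4 = b OR (c AND (a OR ((b XOR c) OR c)))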